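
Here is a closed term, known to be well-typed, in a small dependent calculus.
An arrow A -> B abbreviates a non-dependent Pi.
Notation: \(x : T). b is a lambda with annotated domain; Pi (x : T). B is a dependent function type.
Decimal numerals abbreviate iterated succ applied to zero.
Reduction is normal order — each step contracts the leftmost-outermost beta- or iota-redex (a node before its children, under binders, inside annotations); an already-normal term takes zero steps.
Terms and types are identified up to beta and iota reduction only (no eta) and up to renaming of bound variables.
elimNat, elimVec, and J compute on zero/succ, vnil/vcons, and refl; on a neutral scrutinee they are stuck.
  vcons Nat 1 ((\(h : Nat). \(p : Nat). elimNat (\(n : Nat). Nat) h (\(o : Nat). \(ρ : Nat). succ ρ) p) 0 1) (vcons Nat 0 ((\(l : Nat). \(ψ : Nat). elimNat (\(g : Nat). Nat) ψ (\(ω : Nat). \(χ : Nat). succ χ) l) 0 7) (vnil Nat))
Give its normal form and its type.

reduced normal form:
  vcons Nat 1 1 (vcons Nat 0 7 (vnil Nat))
the term's type:
  Vec Nat 2
observation: normalization takes exactly 9 steps under the normal-order strategy.


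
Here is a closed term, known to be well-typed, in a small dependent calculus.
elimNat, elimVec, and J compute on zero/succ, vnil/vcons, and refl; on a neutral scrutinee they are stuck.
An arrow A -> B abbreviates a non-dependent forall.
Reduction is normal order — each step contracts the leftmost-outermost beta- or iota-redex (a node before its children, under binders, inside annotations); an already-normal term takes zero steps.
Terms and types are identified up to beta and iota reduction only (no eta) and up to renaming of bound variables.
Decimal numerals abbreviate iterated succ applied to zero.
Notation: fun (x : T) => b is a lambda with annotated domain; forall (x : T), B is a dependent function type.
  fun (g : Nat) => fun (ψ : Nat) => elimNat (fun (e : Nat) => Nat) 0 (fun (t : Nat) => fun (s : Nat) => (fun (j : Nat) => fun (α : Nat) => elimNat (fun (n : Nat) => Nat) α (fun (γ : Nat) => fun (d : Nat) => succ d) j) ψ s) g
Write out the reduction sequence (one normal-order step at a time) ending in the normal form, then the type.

normal-order reduction sequence:
  fun (g : Nat) => fun (ψ : Nat) => elimNat (fun (e : Nat) => Nat) 0 (fun (t : Nat) => fun (s : Nat) => (fun (j : Nat) => fun (α : Nat) => elimNat (fun (n : Nat) => Nat) α (fun (γ : Nat) => fun (d : Nat) => succ d) j) ψ s) g
  ~> fun (g : Nat) => fun (ψ : Nat) => elimNat (fun (e : Nat) => Nat) 0 (fun (t : Nat) => fun (s : Nat) => (fun (j : Nat) => elimNat (fun (α : Nat) => Nat) j (fun (n : Nat) => fun (γ : Nat) => succ γ) ψ) s) g
  ~> fun (g : Nat) => fun (ψ : Nat) => elimNat (fun (e : Nat) => Nat) 0 (fun (t : Nat) => fun (s : Nat) => elimNat (fun (j : Nat) => Nat) s (fun (α : Nat) => fun (n : Nat) => succ n) ψ) g
the term's type:
  Nat -> Nat -> Nat


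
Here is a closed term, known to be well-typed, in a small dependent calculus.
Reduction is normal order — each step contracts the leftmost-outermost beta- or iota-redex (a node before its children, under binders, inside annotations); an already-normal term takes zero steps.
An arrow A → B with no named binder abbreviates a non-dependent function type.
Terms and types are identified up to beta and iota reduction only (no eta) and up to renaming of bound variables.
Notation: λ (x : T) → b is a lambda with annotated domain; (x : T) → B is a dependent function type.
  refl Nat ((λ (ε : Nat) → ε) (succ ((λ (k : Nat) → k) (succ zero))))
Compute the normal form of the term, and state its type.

reduced normal form:
  refl Nat (succ (succ zero))
inferred type:
  Eq Nat (succ (succ zero)) (succ (succ zero))
observation: normalization takes exactly 2 steps under the normal-order strategy.


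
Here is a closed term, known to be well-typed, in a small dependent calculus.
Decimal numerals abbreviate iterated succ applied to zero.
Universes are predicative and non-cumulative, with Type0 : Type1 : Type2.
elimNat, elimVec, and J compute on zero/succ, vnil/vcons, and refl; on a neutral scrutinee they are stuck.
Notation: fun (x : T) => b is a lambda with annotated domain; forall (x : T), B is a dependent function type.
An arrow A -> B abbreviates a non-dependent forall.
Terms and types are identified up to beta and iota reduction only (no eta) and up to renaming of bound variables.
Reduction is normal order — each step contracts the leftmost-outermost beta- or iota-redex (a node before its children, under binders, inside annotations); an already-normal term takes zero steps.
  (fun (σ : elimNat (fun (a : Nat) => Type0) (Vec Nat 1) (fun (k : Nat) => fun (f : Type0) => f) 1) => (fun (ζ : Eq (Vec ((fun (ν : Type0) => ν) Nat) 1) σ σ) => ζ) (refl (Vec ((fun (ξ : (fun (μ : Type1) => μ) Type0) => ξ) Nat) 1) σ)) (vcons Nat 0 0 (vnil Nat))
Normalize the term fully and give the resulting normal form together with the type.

reduced normal form:
  refl (Vec Nat 1) (vcons Nat 0 0 (vnil Nat))
type:
  Eq (Vec Nat 1) (vcons Nat 0 0 (vnil Nat)) (vcons Nat 0 0 (vnil Nat))
observation: the term reaches its normal form after 3 normal-order steps.


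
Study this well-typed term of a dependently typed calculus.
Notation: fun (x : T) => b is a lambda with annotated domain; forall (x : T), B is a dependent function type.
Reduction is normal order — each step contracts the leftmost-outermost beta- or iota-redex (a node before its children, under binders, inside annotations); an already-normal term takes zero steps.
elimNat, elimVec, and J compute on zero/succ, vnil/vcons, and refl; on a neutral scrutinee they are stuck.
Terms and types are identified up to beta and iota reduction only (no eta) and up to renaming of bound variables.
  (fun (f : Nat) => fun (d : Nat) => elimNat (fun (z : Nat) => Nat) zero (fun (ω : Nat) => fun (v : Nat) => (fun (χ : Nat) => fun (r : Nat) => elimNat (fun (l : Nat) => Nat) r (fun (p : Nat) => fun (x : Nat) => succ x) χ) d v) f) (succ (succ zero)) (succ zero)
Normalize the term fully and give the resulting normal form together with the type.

reduced normal form:
  succ (succ zero)
the term's type:
  Nat


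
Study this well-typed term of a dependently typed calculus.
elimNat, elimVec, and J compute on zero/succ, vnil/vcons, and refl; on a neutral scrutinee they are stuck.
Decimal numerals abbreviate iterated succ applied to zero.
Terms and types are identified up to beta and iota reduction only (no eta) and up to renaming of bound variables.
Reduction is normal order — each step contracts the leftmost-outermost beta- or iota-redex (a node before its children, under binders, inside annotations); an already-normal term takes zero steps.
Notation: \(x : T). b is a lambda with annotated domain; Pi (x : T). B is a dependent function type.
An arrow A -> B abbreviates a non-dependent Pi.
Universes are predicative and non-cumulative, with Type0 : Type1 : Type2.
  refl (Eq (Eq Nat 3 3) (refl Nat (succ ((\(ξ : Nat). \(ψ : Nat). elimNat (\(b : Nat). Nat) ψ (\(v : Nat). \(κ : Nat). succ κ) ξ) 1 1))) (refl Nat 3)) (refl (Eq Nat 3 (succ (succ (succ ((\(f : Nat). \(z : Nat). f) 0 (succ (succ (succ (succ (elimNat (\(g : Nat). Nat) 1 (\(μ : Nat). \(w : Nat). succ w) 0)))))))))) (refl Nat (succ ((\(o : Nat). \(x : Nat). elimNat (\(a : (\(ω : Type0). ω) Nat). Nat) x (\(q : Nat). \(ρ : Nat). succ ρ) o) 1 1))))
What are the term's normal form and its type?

resulting normal form:
  refl (Eq (Eq Nat 3 3) (refl Nat 3) (refl Nat 3)) (refl (Eq Nat 3 3) (refl Nat 3))
type:
  Eq (Eq (Eq Nat 3 3) (refl Nat 3) (refl Nat 3)) (refl (Eq Nat 3 3) (refl Nat 3)) (refl (Eq Nat 3 3) (refl Nat 3))


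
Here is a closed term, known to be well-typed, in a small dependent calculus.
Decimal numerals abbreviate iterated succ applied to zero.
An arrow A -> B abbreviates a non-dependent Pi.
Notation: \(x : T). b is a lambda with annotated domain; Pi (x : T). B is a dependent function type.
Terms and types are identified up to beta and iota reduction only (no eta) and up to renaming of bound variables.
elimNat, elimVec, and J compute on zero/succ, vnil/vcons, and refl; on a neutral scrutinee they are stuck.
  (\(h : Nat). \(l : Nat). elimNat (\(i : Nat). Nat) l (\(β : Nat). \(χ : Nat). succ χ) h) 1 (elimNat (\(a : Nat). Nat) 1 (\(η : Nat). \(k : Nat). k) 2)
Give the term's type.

the term's type:
  Nat


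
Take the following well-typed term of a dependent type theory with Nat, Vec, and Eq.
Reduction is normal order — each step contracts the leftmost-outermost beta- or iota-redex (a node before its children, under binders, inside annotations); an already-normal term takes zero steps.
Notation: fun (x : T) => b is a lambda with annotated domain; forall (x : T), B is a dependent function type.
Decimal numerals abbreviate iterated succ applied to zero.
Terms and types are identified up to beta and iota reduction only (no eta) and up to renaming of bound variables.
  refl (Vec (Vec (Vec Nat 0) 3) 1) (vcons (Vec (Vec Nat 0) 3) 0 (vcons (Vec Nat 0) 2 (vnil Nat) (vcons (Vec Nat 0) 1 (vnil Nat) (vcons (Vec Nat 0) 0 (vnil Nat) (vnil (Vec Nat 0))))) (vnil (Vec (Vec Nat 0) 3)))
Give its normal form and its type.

reduced normal form:
  refl (Vec (Vec (Vec Nat 0) 3) 1) (vcons (Vec (Vec Nat 0) 3) 0 (vcons (Vec Nat 0) 2 (vnil Nat) (vcons (Vec Nat 0) 1 (vnil Nat) (vcons (Vec Nat 0) 0 (vnil Nat) (vnil (Vec Nat 0))))) (vnil (Vec (Vec Nat 0) 3)))
the term's type:
  Eq (Vec (Vec (Vec Nat 0) 3) 1) (vcons (Vec (Vec Nat 0) 3) 0 (vcons (Vec Nat 0) 2 (vnil Nat) (vcons (Vec Nat 0) 1 (vnil Nat) (vcons (Vec Nat 0) 0 (vnil Nat) (vnil (Vec Nat 0))))) (vnil (Vec (Vec Nat 0) 3))) (vcons (Vec (Vec Nat 0) 3) 0 (vcons (Vec Nat 0) 2 (vnil Nat) (vcons (Vec Nat 0) 1 (vnil Nat) (vcons (Vec Nat 0) 0 (vnil Nat) (vnil (Vec Nat 0))))) (vnil (Vec (Vec Nat 0) 3)))


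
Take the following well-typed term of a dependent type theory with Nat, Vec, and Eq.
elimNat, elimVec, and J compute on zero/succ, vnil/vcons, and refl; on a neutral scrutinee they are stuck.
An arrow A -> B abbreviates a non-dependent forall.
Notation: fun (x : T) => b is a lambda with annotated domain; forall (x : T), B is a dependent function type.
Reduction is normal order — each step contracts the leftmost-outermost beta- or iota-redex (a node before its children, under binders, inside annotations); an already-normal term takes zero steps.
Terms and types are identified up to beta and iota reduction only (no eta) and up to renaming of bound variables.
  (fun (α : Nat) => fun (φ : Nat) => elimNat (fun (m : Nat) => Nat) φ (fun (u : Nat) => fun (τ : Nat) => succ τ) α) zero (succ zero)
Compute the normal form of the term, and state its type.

reduced normal form:
  succ zero
the term's type:
  Nat
observation: the term reaches its normal form after 3 normal-order steps.


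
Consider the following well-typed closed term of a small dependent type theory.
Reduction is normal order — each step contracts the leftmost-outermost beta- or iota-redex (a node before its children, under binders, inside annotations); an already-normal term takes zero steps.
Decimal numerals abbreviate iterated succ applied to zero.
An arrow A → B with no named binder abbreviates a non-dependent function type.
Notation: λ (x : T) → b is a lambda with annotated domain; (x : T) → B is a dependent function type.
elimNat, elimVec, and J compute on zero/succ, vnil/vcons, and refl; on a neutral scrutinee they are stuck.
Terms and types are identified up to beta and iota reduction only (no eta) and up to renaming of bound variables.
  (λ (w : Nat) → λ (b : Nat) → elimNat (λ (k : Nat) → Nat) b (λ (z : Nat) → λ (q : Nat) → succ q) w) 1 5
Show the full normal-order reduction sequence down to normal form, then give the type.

normal-order reduction sequence:
  (λ (w : Nat) → λ (b : Nat) → elimNat (λ (k : Nat) → Nat) b (λ (z : Nat) → λ (q : Nat) → succ q) w) 1 5
  ~> (λ (w : Nat) → elimNat (λ (b : Nat) → Nat) w (λ (k : Nat) → λ (z : Nat) → succ z) 1) 5
  ~> elimNat (λ (w : Nat) → Nat) 5 (λ (b : Nat) → λ (k : Nat) → succ k) 1
  ~> (λ (w : Nat) → λ (b : Nat) → succ b) 0 (elimNat (λ (k : Nat) → Nat) 5 (λ (z : Nat) → λ (q : Nat) → succ q) 0)
  ~> (λ (w : Nat) → succ w) (elimNat (λ (b : Nat) → Nat) 5 (λ (k : Nat) → λ (z : Nat) → succ z) 0)
  ~> succ (elimNat (λ (w : Nat) → Nat) 5 (λ (b : Nat) → λ (k : Nat) → succ k) 0)
  ~> 6
inferred type:
  Nat


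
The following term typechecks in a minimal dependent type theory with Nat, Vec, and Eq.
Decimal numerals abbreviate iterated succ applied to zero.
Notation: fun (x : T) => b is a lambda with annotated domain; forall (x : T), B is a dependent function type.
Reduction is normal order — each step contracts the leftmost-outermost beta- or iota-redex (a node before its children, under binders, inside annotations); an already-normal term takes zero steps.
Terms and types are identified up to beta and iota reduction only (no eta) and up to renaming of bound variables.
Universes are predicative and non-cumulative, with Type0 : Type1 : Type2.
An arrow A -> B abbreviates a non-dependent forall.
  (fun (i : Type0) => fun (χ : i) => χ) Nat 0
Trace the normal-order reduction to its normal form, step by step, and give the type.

reduction (normal order):
  (fun (i : Type0) => fun (χ : i) => χ) Nat 0
  ~> (fun (i : Nat) => i) 0
  ~> 0
type:
  Nat


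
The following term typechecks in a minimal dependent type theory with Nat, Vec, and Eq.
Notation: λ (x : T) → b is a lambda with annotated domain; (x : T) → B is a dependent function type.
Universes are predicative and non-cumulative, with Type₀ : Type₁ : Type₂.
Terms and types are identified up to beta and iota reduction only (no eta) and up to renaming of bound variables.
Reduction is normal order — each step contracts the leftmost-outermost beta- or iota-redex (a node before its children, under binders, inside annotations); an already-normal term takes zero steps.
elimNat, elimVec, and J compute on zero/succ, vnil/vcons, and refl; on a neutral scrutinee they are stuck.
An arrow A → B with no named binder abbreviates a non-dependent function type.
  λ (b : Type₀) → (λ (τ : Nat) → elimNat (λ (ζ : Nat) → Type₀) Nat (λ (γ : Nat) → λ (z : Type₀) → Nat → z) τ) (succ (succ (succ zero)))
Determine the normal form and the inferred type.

normal form:
  λ (b : Type₀) → Nat → Nat → Nat → Nat
the term's type:
  Type₀ → Type₀
observation: reduction starts at a beta-redex, and 11 normal-order steps reach the normal form.


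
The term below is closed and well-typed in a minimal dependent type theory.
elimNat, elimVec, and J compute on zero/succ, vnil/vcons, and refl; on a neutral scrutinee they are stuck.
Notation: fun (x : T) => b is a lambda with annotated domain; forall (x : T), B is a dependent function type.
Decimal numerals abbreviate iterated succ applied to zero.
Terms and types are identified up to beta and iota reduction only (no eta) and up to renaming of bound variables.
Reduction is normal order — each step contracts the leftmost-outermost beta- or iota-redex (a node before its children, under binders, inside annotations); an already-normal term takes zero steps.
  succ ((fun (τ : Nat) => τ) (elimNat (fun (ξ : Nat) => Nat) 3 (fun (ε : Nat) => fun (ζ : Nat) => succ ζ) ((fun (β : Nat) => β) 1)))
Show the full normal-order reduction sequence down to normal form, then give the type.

normal-order reduction:
  succ ((fun (τ : Nat) => τ) (elimNat (fun (ξ : Nat) => Nat) 3 (fun (ε : Nat) => fun (ζ : Nat) => succ ζ) ((fun (β : Nat) => β) 1)))
  ~> succ (elimNat (fun (τ : Nat) => Nat) 3 (fun (ξ : Nat) => fun (ε : Nat) => succ ε) ((fun (ζ : Nat) => ζ) 1))
  ~> succ (elimNat (fun (τ : Nat) => Nat) 3 (fun (ξ : Nat) => fun (ε : Nat) => succ ε) 1)
  ~> succ ((fun (τ : Nat) => fun (ξ : Nat) => succ ξ) 0 (elimNat (fun (ε : Nat) => Nat) 3 (fun (ζ : Nat) => fun (β : Nat) => succ β) 0))
  ~> succ ((fun (τ : Nat) => succ τ) (elimNat (fun (ξ : Nat) => Nat) 3 (fun (ε : Nat) => fun (ζ : Nat) => succ ζ) 0))
  ~> succ (succ (elimNat (fun (τ : Nat) => Nat) 3 (fun (ξ : Nat) => fun (ε : Nat) => succ ε) 0))
  ~> 5
inferred type:
  Nat


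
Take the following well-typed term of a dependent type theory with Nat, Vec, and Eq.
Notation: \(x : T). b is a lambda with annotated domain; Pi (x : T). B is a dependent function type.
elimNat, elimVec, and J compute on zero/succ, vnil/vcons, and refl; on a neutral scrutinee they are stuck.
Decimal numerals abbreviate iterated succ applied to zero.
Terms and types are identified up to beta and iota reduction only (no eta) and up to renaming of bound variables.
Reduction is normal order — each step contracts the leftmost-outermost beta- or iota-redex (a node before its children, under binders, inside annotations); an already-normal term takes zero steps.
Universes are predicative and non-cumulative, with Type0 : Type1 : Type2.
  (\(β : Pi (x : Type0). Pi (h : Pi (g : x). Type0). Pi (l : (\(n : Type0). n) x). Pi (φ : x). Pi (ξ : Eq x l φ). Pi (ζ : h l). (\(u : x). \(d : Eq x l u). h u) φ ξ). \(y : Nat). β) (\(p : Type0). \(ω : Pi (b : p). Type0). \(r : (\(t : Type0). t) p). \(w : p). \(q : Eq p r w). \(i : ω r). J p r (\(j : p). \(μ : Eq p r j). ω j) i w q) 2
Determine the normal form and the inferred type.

resulting normal form:
  \(β : Type0). \(x : Pi (h : β). Type0). \(g : β). \(l : β). \(n : Eq β g l). \(φ : x g). J β g (\(ξ : β). \(ζ : Eq β g ξ). x ξ) φ l n
the term's type:
  Pi (β : Type0). Pi (x : Pi (h : β). Type0). Pi (g : β). Pi (l : β). Pi (n : Eq β g l). Pi (φ : x g). x l
observation: contracting a beta-redex first, the term normalizes in 3 steps.


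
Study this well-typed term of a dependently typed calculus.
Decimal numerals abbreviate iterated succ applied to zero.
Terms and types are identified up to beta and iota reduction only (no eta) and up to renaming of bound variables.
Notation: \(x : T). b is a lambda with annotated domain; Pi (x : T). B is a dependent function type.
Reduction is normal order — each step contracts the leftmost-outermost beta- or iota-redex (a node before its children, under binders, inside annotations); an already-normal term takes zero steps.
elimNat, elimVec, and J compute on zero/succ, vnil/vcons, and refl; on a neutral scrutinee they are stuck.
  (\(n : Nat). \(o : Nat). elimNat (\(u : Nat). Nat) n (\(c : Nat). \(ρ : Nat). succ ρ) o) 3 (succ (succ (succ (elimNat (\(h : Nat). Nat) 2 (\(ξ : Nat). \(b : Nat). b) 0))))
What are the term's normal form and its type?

normal form:
  8
type:
  Nat


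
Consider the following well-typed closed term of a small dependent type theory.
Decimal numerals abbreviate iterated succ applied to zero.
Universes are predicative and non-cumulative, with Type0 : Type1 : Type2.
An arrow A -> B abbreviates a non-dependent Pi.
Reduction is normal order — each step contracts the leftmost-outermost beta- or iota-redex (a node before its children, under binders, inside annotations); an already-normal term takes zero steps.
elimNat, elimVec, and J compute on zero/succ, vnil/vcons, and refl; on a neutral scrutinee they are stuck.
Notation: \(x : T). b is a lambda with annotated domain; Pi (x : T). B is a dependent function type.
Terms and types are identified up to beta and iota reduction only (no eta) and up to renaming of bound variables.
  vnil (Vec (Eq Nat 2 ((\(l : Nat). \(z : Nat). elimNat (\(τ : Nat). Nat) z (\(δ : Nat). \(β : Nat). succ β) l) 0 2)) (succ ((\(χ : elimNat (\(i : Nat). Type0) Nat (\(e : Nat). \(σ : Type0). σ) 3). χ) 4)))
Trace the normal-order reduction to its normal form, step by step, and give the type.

reduction (normal order):
  vnil (Vec (Eq Nat 2 ((\(l : Nat). \(z : Nat). elimNat (\(τ : Nat). Nat) z (\(δ : Nat). \(β : Nat). succ β) l) 0 2)) (succ ((\(χ : elimNat (\(i : Nat). Type0) Nat (\(e : Nat). \(σ : Type0). σ) 3). χ) 4)))
  ~> vnil (Vec (Eq Nat 2 ((\(l : Nat). elimNat (\(z : Nat). Nat) l (\(τ : Nat). \(δ : Nat). succ δ) 0) 2)) (succ ((\(β : elimNat (\(χ : Nat). Type0) Nat (\(i : Nat). \(e : Type0). e) 3). β) 4)))
  ~> vnil (Vec (Eq Nat 2 (elimNat (\(l : Nat). Nat) 2 (\(z : Nat). \(τ : Nat). succ τ) 0)) (succ ((\(δ : elimNat (\(β : Nat). Type0) Nat (\(χ : Nat). \(i : Type0). i) 3). δ) 4)))
  ~> vnil (Vec (Eq Nat 2 2) (succ ((\(l : elimNat (\(z : Nat). Type0) Nat (\(τ : Nat). \(δ : Type0). δ) 3). l) 4)))
  ~> vnil (Vec (Eq Nat 2 2) 5)
type:
  Vec (Vec (Eq Nat 2 2) 5) 0


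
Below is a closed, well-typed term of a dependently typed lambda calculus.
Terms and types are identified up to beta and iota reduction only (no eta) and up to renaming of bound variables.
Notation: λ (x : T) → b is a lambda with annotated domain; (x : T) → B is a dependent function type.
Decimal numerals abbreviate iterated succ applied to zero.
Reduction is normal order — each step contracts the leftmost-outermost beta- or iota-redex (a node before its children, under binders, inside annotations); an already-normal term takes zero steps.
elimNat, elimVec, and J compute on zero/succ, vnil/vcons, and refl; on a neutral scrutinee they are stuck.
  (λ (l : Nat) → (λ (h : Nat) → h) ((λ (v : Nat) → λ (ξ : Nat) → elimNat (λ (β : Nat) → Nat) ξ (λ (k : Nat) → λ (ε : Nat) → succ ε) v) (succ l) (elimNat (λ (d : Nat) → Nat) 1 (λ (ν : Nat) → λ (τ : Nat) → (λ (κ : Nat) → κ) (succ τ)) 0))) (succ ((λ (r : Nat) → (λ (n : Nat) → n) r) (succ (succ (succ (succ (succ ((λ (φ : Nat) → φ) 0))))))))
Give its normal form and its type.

resulting normal form:
  8
type:
  Nat
observation: the first redex contracted is a beta-redex; the normal form is reached in 30 normal-order steps.


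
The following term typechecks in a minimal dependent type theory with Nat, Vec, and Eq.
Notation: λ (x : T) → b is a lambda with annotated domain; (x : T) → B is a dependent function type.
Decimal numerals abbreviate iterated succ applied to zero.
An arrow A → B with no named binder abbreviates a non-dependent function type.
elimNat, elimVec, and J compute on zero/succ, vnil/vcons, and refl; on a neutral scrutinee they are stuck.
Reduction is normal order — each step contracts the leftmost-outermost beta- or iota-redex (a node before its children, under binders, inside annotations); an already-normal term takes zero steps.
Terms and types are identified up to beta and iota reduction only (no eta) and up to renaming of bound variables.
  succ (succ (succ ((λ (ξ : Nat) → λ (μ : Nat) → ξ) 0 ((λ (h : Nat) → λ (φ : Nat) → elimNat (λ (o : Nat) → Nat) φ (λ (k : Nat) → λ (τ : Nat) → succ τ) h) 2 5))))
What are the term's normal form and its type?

normal form:
  3
the term's type:
  Nat
observation: 2 normal-order steps normalize the term, beginning with a beta-redex.


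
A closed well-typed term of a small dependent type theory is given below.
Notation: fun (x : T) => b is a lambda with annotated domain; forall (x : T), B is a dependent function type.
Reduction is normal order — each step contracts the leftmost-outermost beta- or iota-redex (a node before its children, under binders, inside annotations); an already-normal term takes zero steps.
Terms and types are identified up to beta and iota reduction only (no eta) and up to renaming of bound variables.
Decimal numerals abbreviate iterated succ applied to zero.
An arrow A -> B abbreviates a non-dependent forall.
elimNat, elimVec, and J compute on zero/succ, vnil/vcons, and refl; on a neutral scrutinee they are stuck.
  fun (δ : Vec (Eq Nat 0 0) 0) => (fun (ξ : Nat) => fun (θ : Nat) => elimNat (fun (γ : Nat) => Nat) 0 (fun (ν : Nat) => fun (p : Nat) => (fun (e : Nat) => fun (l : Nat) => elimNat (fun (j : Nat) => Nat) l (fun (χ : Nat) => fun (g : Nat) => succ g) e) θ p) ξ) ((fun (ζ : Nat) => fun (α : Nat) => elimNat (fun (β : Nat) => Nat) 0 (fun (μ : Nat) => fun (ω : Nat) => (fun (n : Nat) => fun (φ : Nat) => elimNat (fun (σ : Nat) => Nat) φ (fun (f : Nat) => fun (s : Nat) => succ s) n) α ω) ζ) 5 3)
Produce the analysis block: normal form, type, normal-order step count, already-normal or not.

reduced normal form:
  fun (δ : Vec (Eq Nat 0 0) 0) => fun (ξ : Nat) => elimNat (fun (θ : Nat) => Nat) (elimNat (fun (γ : Nat) => Nat) (elimNat (fun (ν : Nat) => Nat) (elimNat (fun (p : Nat) => Nat) (elimNat (fun (e : Nat) => Nat) (elimNat (fun (l : Nat) => Nat) (elimNat (fun (j : Nat) => Nat) (elimNat (fun (χ : Nat) => Nat) (elimNat (fun (g : Nat) => Nat) (elimNat (fun (ζ : Nat) => Nat) (elimNat (fun (α : Nat) => Nat) (elimNat (fun (β : Nat) => Nat) (elimNat (fun (μ : Nat) => Nat) (elimNat (fun (ω : Nat) => Nat) (elimNat (fun (n : Nat) => Nat) 0 (fun (φ : Nat) => fun (σ : Nat) => succ σ) ξ) (fun (f : Nat) => fun (s : Nat) => succ s) ξ) (fun (a : Nat) => fun (w : Nat) => succ w) ξ) (fun (τ : Nat) => fun (k : Nat) => succ k) ξ) (fun (r : Nat) => fun (d : Nat) => succ d) ξ) (fun (c : Nat) => fun (o : Nat) => succ o) ξ) (fun (u : Nat) => fun (z : Nat) => succ z) ξ) (fun (i : Nat) => fun (ε : Nat) => succ ε) ξ) (fun (κ : Nat) => fun (y : Nat) => succ y) ξ) (fun (η : Nat) => fun (v : Nat) => succ v) ξ) (fun (h : Nat) => fun (ψ : Nat) => succ ψ) ξ) (fun (ρ : Nat) => fun (q : Nat) => succ q) ξ) (fun (m : Nat) => fun (x : Nat) => succ x) ξ) (fun (t : Nat) => fun (b : Nat) => succ b) ξ) (fun (x1 : Nat) => fun (x2 : Nat) => succ x2) ξ
inferred type:
  Vec (Eq Nat 0 0) 0 -> Nat -> Nat
reduction steps (normal order): 127
started in normal form: no
first redex: a beta-redex


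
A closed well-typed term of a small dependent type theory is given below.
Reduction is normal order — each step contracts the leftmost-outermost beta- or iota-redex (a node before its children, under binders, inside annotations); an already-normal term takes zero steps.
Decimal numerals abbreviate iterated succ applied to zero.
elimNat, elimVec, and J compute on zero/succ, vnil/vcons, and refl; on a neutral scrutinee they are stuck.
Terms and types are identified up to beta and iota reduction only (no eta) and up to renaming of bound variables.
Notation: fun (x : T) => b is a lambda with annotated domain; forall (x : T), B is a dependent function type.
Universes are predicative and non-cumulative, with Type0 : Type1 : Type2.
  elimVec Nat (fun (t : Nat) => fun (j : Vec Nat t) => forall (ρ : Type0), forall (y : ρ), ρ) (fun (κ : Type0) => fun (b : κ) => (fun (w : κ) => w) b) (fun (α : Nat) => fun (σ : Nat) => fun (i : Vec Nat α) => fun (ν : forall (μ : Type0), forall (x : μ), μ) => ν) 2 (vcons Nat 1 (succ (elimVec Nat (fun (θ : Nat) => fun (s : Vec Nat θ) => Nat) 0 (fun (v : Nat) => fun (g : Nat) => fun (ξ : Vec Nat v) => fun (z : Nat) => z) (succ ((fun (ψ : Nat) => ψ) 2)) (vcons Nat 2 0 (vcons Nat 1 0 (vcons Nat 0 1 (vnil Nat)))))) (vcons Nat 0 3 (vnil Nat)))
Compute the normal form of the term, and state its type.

resulting normal form:
  fun (t : Type0) => fun (j : t) => j
type:
  forall (t : Type0), forall (j : t), t


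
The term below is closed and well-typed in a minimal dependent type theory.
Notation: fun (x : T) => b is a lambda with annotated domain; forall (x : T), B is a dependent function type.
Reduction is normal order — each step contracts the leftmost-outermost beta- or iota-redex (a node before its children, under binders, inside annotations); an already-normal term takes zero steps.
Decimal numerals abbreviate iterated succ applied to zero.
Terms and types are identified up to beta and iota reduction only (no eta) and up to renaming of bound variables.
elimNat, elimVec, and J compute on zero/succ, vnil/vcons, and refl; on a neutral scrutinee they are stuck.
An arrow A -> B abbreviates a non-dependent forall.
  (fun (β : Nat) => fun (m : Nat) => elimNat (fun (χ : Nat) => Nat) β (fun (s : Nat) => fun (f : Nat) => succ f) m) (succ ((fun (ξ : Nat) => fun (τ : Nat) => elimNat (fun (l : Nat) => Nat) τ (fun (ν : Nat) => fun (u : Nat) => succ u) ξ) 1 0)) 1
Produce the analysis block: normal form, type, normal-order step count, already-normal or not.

resulting normal form:
  3
inferred type:
  Nat
normal-order step count: 12
started in normal form: no
first contracted redex: a beta-redex


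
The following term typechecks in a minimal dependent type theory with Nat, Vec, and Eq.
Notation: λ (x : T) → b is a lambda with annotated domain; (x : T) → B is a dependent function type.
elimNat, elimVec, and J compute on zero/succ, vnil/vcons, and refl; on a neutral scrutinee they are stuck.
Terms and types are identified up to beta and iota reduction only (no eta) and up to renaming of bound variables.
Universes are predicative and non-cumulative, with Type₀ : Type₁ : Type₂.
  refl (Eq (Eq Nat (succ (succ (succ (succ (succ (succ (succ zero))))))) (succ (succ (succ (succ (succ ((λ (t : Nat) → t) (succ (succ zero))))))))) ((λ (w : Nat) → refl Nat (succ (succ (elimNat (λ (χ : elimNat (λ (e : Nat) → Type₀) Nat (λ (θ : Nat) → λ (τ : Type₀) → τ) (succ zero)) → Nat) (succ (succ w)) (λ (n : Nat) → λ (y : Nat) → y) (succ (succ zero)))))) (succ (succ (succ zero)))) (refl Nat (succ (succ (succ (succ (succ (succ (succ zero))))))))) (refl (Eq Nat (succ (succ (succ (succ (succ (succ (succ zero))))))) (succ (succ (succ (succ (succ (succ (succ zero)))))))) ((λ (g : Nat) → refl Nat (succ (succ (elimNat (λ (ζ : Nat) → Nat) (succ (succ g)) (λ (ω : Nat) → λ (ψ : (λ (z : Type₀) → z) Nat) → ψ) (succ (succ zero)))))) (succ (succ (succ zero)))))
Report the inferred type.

inferred type:
  Eq (Eq (Eq Nat (succ (succ (succ (succ (succ (succ (succ zero))))))) (succ (succ (succ (succ (succ (succ (succ zero)))))))) (refl Nat (succ (succ (succ (succ (succ (succ (succ zero)))))))) (refl Nat (succ (succ (succ (succ (succ (succ (succ zero))))))))) (refl (Eq Nat (succ (succ (succ (succ (succ (succ (succ zero))))))) (succ (succ (succ (succ (succ (succ (succ zero)))))))) (refl Nat (succ (succ (succ (succ (succ (succ (succ zero))))))))) (refl (Eq Nat (succ (succ (succ (succ (succ (succ (succ zero))))))) (succ (succ (succ (succ (succ (succ (succ zero)))))))) (refl Nat (succ (succ (succ (succ (succ (succ (succ zero)))))))))


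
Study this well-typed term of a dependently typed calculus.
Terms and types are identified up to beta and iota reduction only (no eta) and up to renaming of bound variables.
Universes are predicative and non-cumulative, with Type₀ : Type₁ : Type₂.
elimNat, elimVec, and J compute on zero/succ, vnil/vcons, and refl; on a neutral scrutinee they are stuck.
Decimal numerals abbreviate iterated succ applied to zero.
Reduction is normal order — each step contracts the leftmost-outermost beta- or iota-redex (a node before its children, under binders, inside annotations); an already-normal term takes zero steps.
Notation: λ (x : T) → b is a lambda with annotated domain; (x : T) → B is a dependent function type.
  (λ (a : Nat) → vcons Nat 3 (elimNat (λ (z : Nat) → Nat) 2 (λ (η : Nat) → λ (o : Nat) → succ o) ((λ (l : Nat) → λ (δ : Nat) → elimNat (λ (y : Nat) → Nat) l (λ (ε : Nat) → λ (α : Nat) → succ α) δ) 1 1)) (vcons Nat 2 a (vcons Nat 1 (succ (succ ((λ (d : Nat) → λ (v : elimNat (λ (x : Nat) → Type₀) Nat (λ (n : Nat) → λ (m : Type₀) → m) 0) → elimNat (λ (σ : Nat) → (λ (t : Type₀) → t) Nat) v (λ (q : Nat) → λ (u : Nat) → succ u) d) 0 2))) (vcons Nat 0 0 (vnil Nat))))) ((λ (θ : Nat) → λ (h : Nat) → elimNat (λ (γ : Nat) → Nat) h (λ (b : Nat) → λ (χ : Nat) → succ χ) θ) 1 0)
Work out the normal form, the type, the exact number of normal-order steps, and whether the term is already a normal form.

resulting normal form:
  vcons Nat 3 4 (vcons Nat 2 1 (vcons Nat 1 4 (vcons Nat 0 0 (vnil Nat))))
the term's type:
  Vec Nat 4
reduction steps (normal order): 23
already normal: no
first contracted redex: a beta-redex


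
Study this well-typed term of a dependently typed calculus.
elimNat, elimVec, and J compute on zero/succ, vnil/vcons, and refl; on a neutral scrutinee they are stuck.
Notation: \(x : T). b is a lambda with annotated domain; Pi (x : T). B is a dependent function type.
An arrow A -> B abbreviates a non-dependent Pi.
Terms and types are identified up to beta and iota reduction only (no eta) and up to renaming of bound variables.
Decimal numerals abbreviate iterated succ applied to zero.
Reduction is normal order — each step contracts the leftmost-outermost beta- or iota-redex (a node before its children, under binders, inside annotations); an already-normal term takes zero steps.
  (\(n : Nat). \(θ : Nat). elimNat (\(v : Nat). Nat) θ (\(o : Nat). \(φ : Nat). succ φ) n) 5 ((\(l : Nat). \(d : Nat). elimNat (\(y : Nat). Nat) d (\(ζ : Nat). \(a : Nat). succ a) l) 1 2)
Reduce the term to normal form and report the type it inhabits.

reduced normal form:
  8
type:
  Nat
observation: normalization takes exactly 24 steps under the normal-order strategy.


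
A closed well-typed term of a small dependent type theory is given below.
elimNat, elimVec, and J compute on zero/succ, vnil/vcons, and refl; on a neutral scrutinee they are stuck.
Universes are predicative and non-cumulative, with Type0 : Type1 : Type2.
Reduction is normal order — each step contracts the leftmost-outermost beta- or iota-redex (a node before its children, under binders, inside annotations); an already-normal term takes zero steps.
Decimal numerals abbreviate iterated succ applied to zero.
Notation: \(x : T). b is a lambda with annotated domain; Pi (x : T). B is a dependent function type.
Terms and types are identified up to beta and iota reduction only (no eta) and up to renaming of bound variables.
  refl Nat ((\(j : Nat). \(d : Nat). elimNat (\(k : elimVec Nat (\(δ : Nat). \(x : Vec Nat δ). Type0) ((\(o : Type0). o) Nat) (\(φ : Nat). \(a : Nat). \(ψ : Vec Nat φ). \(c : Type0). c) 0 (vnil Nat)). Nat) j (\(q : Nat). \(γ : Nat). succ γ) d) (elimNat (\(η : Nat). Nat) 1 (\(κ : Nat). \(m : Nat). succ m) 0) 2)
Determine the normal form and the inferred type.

resulting normal form:
  refl Nat 3
inferred type:
  Eq Nat 3 3
observation: the leftmost-outermost redex is a beta-redex, and normalization takes 10 steps.


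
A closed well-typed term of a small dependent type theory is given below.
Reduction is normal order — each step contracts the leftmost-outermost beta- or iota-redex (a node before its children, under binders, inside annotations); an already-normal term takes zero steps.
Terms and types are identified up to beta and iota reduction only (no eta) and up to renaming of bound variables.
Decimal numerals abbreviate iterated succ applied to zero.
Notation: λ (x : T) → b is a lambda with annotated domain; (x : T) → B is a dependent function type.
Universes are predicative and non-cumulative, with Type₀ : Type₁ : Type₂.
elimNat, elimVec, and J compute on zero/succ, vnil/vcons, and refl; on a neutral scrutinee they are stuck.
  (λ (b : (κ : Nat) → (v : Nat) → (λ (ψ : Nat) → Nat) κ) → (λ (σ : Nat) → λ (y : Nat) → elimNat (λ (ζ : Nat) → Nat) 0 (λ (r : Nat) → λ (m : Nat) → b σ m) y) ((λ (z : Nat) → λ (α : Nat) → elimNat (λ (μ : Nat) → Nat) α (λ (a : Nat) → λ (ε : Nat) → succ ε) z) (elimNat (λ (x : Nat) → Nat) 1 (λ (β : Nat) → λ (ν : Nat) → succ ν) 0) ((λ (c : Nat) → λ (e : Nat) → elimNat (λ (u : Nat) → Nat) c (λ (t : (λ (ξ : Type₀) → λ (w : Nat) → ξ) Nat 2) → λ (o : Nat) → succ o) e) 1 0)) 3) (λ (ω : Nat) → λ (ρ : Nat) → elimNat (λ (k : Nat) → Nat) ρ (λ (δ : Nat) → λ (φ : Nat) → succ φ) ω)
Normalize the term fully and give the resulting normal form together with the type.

resulting normal form:
  6
the term's type:
  Nat
observation: the term reaches its normal form after 70 normal-order steps.


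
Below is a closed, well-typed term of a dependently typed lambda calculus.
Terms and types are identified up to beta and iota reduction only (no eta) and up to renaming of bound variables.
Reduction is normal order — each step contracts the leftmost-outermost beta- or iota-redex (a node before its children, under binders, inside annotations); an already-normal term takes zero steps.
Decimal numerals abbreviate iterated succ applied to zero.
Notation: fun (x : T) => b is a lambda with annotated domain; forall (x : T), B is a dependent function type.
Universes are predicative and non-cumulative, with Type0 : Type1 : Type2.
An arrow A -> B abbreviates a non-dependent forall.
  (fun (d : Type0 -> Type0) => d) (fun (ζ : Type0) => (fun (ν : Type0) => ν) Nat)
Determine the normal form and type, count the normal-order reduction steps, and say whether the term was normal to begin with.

normal form:
  fun (d : Type0) => Nat
inferred type:
  Type0 -> Type0
normal-order step count: 2
started in normal form: no
first redex: a beta-redex


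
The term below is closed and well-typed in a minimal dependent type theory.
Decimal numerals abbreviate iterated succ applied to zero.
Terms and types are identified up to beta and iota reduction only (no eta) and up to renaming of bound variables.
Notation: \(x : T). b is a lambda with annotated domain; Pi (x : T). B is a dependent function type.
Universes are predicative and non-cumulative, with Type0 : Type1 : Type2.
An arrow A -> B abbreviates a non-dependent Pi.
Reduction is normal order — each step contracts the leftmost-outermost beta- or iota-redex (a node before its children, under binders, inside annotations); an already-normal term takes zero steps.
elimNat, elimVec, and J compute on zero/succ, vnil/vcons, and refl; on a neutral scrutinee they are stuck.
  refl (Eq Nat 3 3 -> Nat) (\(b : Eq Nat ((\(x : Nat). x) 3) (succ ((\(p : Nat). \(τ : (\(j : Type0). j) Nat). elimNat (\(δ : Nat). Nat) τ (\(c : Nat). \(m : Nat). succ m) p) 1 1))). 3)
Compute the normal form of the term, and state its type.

resulting normal form:
  refl (Eq Nat 3 3 -> Nat) (\(b : Eq Nat 3 3). 3)
inferred type:
  Eq (Eq Nat 3 3 -> Nat) (\(b : Eq Nat 3 3). 3) (\(x : Eq Nat 3 3). 3)


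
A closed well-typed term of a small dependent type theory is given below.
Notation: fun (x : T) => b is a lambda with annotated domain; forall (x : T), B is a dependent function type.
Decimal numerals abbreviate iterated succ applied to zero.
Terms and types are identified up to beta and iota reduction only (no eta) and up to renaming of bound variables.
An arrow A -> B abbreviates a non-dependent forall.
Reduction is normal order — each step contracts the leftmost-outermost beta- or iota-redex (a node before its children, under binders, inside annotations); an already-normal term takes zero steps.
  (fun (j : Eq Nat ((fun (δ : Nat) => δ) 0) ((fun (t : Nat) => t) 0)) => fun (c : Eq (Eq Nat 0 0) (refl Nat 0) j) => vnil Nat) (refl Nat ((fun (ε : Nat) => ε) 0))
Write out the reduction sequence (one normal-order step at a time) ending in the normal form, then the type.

normal-order reduction sequence:
  (fun (j : Eq Nat ((fun (δ : Nat) => δ) 0) ((fun (t : Nat) => t) 0)) => fun (c : Eq (Eq Nat 0 0) (refl Nat 0) j) => vnil Nat) (refl Nat ((fun (ε : Nat) => ε) 0))
  ~> fun (j : Eq (Eq Nat 0 0) (refl Nat 0) (refl Nat ((fun (δ : Nat) => δ) 0))) => vnil Nat
  ~> fun (j : Eq (Eq Nat 0 0) (refl Nat 0) (refl Nat 0)) => vnil Nat
type:
  Eq (Eq Nat 0 0) (refl Nat 0) (refl Nat 0) -> Vec Nat 0


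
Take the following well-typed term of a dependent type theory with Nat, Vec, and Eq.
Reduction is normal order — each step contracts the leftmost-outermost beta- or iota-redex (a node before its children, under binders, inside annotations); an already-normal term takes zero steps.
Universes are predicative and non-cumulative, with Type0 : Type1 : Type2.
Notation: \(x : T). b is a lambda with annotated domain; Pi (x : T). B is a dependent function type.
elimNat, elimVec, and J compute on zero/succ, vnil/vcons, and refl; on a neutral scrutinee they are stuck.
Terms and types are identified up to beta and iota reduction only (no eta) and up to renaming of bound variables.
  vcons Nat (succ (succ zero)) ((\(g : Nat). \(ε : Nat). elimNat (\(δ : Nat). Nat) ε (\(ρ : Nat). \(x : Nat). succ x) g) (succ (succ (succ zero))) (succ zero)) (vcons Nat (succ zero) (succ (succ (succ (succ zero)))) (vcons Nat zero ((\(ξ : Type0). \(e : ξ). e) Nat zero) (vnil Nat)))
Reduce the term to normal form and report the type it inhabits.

normal form:
  vcons Nat (succ (succ zero)) (succ (succ (succ (succ zero)))) (vcons Nat (succ zero) (succ (succ (succ (succ zero)))) (vcons Nat zero zero (vnil Nat)))
the term's type:
  Vec Nat (succ (succ (succ zero)))
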